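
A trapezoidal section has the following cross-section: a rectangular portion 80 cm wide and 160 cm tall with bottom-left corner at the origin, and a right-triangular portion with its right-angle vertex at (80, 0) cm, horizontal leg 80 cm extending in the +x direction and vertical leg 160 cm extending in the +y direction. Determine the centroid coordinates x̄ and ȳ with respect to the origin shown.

rectangular portion: A = 80 × 160 = 12800.00, centroid at (40.00, 80.00).
triangular portion: A = ½·80·160 = 6400.00, centroid at (106.67, 53.33).
ΣA = 19200.00 cm², ΣAx̄ = 1194666.67 cm³, ΣAȳ = 1365333.33 cm³.
x̄ = 1194666.67/19200.00 = 62.22 cm; ȳ = 1365333.33/19200.00 = 71.11 cm.

x̄ = 62.22 cm, ȳ = 71.11 cm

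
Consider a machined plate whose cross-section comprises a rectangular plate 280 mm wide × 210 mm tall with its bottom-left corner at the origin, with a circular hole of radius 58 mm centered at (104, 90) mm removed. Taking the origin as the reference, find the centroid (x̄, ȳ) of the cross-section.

x̄ = 147.89 mm, ȳ = 108.29 mm

Part | A | x̄ᵢ | ȳᵢ | A·x̄ᵢ | A·ȳᵢ
plate | 58800.00 | 140.00 | 105.00 | 8232000.00 | 6174000.00
hole | -10568.32 | 104.00 | 90.00 | -1099105.04 | -951148.59
Σ | 48231.68 |  |  | 7132894.96 | 5222851.41
x̄ = 7132894.96 / 48231.68 = 147.89 mm
ȳ = 5222851.41 / 48231.68 = 108.29 mm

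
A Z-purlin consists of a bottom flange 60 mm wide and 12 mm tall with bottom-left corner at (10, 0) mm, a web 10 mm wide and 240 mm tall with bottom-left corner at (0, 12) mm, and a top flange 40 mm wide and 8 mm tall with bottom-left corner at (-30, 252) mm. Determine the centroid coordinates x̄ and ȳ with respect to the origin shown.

bottom flange: A = 60 × 12 = 720.00, centroid at (40.00, 6.00).
web: A = 10 × 240 = 2400.00, centroid at (5.00, 132.00).
top flange: A = 40 × 8 = 320.00, centroid at (-10.00, 256.00).
ΣA = 3440.00 mm², ΣAx̄ = 37600.00 mm³, ΣAȳ = 403040.00 mm³.
x̄ = 37600.00/3440.00 = 10.93 mm; ȳ = 403040.00/3440.00 = 117.16 mm.

x̄ = 10.93 mm, ȳ = 117.16 mm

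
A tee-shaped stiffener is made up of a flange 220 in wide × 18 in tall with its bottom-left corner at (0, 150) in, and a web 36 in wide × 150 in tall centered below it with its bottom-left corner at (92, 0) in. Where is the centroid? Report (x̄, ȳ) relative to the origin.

web: A = 36 × 150 = 5400.00, centroid at (110.00, 75.00).
flange: A = 220 × 18 = 3960.00, centroid at (110.00, 159.00).
ΣA = 9360.00 in², ΣAx̄ = 1029600.00 in³, ΣAȳ = 1034640.00 in³.
x̄ = 1029600.00/9360.00 = 110.00 in; ȳ = 1034640.00/9360.00 = 110.54 in.

x̄ = 110.00 in, ȳ = 110.54 in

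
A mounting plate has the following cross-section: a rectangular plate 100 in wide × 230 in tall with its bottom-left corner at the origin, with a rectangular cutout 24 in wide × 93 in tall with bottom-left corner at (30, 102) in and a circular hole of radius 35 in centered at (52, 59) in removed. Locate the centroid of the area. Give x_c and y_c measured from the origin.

plate: A = 100 × 230 = 23000.00, centroid at (50.00, 115.00).
hole 1: A = −(24 × 93) = -2232.00, centroid at (42.00, 148.50).
hole 2: A = −π·35² = -3848.45, centroid at (52.00, 59.00).
ΣA = 16919.55 in²
ΣAx_c = (23000.00)(50.00) + (-2232.00)(42.00) + (-3848.45)(52.00) = 856136.55 in³
ΣAy_c = (23000.00)(115.00) + (-2232.00)(148.50) + (-3848.45)(59.00) = 2086489.39 in³
x_c = 856136.55 / 16919.55 = 50.60 in
y_c = 2086489.39 / 16919.55 = 123.32 in

x_c = 50.60 in, y_c = 123.32 in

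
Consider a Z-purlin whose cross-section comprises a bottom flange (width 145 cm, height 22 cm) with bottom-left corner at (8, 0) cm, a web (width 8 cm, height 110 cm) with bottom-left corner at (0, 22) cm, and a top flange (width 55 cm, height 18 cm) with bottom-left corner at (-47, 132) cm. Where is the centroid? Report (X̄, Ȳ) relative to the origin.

X̄ = 47.63 cm, Ȳ = 47.91 cm

bottom flange: A = 145 × 22 = 3190.00, centroid at (80.50, 11.00).
web: A = 8 × 110 = 880.00, centroid at (4.00, 77.00).
top flange: A = 55 × 18 = 990.00, centroid at (-19.50, 141.00).
ΣA = 5060.00 cm², ΣAX̄ = 241010.00 cm³, ΣAȲ = 242440.00 cm³.
X̄ = 241010.00/5060.00 = 47.63 cm; Ȳ = 242440.00/5060.00 = 47.91 cm.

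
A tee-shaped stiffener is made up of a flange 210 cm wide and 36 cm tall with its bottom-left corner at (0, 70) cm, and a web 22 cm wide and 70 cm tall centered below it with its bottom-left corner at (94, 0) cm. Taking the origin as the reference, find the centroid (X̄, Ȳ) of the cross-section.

X̄ = 105.00 cm, Ȳ = 79.03 cm

Part | A | x̄ᵢ | ȳᵢ | A·x̄ᵢ | A·ȳᵢ
web | 1540.00 | 105.00 | 35.00 | 161700.00 | 53900.00
flange | 7560.00 | 105.00 | 88.00 | 793800.00 | 665280.00
Σ | 9100.00 |  |  | 955500.00 | 719180.00
X̄ = 955500.00 / 9100.00 = 105.00 cm
Ȳ = 719180.00 / 9100.00 = 79.03 cm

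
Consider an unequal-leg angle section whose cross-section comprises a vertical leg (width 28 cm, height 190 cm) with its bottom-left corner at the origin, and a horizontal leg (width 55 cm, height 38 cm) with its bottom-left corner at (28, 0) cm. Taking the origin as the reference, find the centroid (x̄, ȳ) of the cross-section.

x̄ = 25.71 cm, ȳ = 73.56 cm

vertical leg: A = 28 × 190 = 5320.00, centroid at (14.00, 95.00).
horizontal leg: A = 55 × 38 = 2090.00, centroid at (55.50, 19.00).
ΣA = 7410.00 cm²
ΣAx̄ = (5320.00)(14.00) + (2090.00)(55.50) = 190475.00 cm³
ΣAȳ = (5320.00)(95.00) + (2090.00)(19.00) = 545110.00 cm³
x̄ = 190475.00 / 7410.00 = 25.71 cm
ȳ = 545110.00 / 7410.00 = 73.56 cm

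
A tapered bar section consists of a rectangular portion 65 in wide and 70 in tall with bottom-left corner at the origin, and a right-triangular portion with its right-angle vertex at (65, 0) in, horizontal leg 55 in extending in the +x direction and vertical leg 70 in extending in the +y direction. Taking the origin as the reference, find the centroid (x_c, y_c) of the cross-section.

rectangular portion: A = 65 × 70 = 4550.00, centroid at (32.50, 35.00).
triangular portion: A = ½·55·70 = 1925.00, centroid at (83.33, 23.33).
ΣA = 6475.00 in², ΣAx_c = 308291.67 in³, ΣAy_c = 204166.67 in³.
x_c = 308291.67/6475.00 = 47.61 in; y_c = 204166.67/6475.00 = 31.53 in.

x_c = 47.61 in, y_c = 31.53 in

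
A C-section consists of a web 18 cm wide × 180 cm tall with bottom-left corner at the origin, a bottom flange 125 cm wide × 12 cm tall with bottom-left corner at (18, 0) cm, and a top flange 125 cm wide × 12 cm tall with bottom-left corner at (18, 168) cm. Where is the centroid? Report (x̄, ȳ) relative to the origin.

web: A = 18 × 180 = 3240.00, centroid at (9.00, 90.00).
bottom flange: A = 125 × 12 = 1500.00, centroid at (80.50, 6.00).
top flange: A = 125 × 12 = 1500.00, centroid at (80.50, 174.00).
ΣA = 6240.00 cm², ΣAx̄ = 270660.00 cm³, ΣAȳ = 561600.00 cm³.
x̄ = 270660.00/6240.00 = 43.38 cm; ȳ = 561600.00/6240.00 = 90.00 cm.

x̄ = 43.38 cm, ȳ = 90.00 cm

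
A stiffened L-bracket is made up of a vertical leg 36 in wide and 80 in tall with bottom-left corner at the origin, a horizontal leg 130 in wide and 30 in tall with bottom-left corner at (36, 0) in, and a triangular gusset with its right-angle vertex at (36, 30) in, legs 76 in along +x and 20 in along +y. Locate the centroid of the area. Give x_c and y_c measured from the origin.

Part | A | x̄ᵢ | ȳᵢ | A·x̄ᵢ | A·ȳᵢ
vertical leg | 2880.00 | 18.00 | 40.00 | 51840.00 | 115200.00
horizontal leg | 3900.00 | 101.00 | 15.00 | 393900.00 | 58500.00
gusset | 760.00 | 61.33 | 36.67 | 46613.33 | 27866.67
Σ | 7540.00 |  |  | 492353.33 | 201566.67
x_c = 492353.33 / 7540.00 = 65.30 in
y_c = 201566.67 / 7540.00 = 26.73 in

x_c = 65.30 in, y_c = 26.73 in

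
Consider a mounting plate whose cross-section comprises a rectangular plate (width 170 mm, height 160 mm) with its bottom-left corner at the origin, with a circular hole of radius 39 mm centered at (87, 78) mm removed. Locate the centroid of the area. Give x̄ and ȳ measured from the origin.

x̄ = 84.57 mm, ȳ = 80.43 mm

Part | A | x̄ᵢ | ȳᵢ | A·x̄ᵢ | A·ȳᵢ
plate | 27200.00 | 85.00 | 80.00 | 2312000.00 | 2176000.00
hole | -4778.36 | 87.00 | 78.00 | -415717.53 | -372712.27
Σ | 22421.64 |  |  | 1896282.47 | 1803287.73
x̄ = 1896282.47 / 22421.64 = 84.57 mm
ȳ = 1803287.73 / 22421.64 = 80.43 mm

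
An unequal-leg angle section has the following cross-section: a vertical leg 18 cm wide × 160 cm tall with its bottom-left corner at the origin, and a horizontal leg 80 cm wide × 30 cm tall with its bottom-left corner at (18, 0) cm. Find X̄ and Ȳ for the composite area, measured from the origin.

Part | A | x̄ᵢ | ȳᵢ | A·x̄ᵢ | A·ȳᵢ
vertical leg | 2880.00 | 9.00 | 80.00 | 25920.00 | 230400.00
horizontal leg | 2400.00 | 58.00 | 15.00 | 139200.00 | 36000.00
Σ | 5280.00 |  |  | 165120.00 | 266400.00
X̄ = 165120.00 / 5280.00 = 31.27 cm
Ȳ = 266400.00 / 5280.00 = 50.45 cm

X̄ = 31.27 cm, Ȳ = 50.45 cm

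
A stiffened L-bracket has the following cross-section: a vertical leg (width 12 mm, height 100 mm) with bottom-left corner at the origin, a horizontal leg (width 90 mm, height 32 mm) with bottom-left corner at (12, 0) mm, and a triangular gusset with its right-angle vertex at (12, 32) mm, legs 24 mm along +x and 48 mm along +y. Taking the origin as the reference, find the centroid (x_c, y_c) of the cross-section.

x_c = 39.28 mm, y_c = 28.72 mm

vertical leg: A = 12 × 100 = 1200.00, centroid at (6.00, 50.00).
horizontal leg: A = 90 × 32 = 2880.00, centroid at (57.00, 16.00).
gusset: A = ½·24·48 = 576.00, centroid at (20.00, 48.00).
ΣA = 4656.00 mm², ΣAx_c = 182880.00 mm³, ΣAy_c = 133728.00 mm³.
x_c = 182880.00/4656.00 = 39.28 mm; y_c = 133728.00/4656.00 = 28.72 mm.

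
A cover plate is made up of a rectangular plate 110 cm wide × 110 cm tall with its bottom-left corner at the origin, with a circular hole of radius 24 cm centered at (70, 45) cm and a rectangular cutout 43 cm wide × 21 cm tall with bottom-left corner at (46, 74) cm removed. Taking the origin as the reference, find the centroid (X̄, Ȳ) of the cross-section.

plate: A = 110 × 110 = 12100.00, centroid at (55.00, 55.00).
hole 1: A = −π·24² = -1809.56, centroid at (70.00, 45.00).
hole 2: A = −(43 × 21) = -903.00, centroid at (67.50, 84.50).
ΣA = 9387.44 cm²
ΣAX̄ = (12100.00)(55.00) + (-1809.56)(70.00) + (-903.00)(67.50) = 477878.48 cm³
ΣAȲ = (12100.00)(55.00) + (-1809.56)(45.00) + (-903.00)(84.50) = 507766.42 cm³
X̄ = 477878.48 / 9387.44 = 50.91 cm
Ȳ = 507766.42 / 9387.44 = 54.09 cm

X̄ = 50.91 cm, Ȳ = 54.09 cm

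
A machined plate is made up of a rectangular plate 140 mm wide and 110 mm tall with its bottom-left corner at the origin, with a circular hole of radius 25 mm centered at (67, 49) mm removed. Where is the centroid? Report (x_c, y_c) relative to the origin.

x_c = 70.44 mm, y_c = 55.88 mm

plate: A = 140 × 110 = 15400.00, centroid at (70.00, 55.00).
hole: A = −π·25² = -1963.50, centroid at (67.00, 49.00).
ΣA = 13436.50 mm², ΣAx_c = 946445.81 mm³, ΣAy_c = 750788.72 mm³.
x_c = 946445.81/13436.50 = 70.44 mm; y_c = 750788.72/13436.50 = 55.88 mm.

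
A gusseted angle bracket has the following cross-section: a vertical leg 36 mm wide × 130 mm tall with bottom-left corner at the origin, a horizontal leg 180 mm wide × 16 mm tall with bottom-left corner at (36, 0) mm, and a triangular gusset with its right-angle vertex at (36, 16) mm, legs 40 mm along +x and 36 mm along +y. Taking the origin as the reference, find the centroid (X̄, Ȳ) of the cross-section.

X̄ = 58.29 mm, Ȳ = 41.96 mm

vertical leg: A = 36 × 130 = 4680.00, centroid at (18.00, 65.00).
horizontal leg: A = 180 × 16 = 2880.00, centroid at (126.00, 8.00).
gusset: A = ½·40·36 = 720.00, centroid at (49.33, 28.00).
ΣA = 8280.00 mm², ΣAX̄ = 482640.00 mm³, ΣAȲ = 347400.00 mm³.
X̄ = 482640.00/8280.00 = 58.29 mm; Ȳ = 347400.00/8280.00 = 41.96 mm.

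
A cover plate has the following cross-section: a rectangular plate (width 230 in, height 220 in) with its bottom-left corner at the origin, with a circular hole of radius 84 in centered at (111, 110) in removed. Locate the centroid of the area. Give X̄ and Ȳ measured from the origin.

plate: A = 230 × 220 = 50600.00, centroid at (115.00, 110.00).
hole: A = −π·84² = -22167.08, centroid at (111.00, 110.00).
ΣA = 28432.92 in², ΣAX̄ = 3358454.37 in³, ΣAȲ = 3127621.45 in³.
X̄ = 3358454.37/28432.92 = 118.12 in; Ȳ = 3127621.45/28432.92 = 110.00 in.

X̄ = 118.12 in, Ȳ = 110.00 in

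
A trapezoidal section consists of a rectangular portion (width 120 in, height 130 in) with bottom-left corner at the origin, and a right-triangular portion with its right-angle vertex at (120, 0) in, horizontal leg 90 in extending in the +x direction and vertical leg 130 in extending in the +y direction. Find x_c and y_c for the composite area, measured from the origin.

x_c = 84.55 in, y_c = 59.09 in

Part | A | x̄ᵢ | ȳᵢ | A·x̄ᵢ | A·ȳᵢ
rectangular portion | 15600.00 | 60.00 | 65.00 | 936000.00 | 1014000.00
triangular portion | 5850.00 | 150.00 | 43.33 | 877500.00 | 253500.00
Σ | 21450.00 |  |  | 1813500.00 | 1267500.00
x_c = 1813500.00 / 21450.00 = 84.55 in
y_c = 1267500.00 / 21450.00 = 59.09 in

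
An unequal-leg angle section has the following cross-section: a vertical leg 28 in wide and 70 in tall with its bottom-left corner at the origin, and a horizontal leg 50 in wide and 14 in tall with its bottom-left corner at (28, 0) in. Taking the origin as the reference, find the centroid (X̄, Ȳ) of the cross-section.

X̄ = 24.26 in, Ȳ = 27.63 in

Part | A | x̄ᵢ | ȳᵢ | A·x̄ᵢ | A·ȳᵢ
vertical leg | 1960.00 | 14.00 | 35.00 | 27440.00 | 68600.00
horizontal leg | 700.00 | 53.00 | 7.00 | 37100.00 | 4900.00
Σ | 2660.00 |  |  | 64540.00 | 73500.00
X̄ = 64540.00 / 2660.00 = 24.26 in
Ȳ = 73500.00 / 2660.00 = 27.63 in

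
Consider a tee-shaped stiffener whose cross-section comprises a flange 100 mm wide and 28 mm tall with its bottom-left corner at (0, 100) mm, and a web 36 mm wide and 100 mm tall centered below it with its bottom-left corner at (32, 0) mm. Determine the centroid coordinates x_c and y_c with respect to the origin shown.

web: A = 36 × 100 = 3600.00, centroid at (50.00, 50.00).
flange: A = 100 × 28 = 2800.00, centroid at (50.00, 114.00).
ΣA = 6400.00 mm²
ΣAx_c = (3600.00)(50.00) + (2800.00)(50.00) = 320000.00 mm³
ΣAy_c = (3600.00)(50.00) + (2800.00)(114.00) = 499200.00 mm³
x_c = 320000.00 / 6400.00 = 50.00 mm
y_c = 499200.00 / 6400.00 = 78.00 mm

x_c = 50.00 mm, y_c = 78.00 mm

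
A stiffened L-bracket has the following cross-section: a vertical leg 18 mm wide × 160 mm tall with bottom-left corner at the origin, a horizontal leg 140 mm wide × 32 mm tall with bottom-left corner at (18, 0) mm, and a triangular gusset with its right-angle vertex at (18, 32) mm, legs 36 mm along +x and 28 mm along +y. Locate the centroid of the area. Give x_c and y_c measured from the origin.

x_c = 55.35 mm, y_c = 41.06 mm

Part | A | x̄ᵢ | ȳᵢ | A·x̄ᵢ | A·ȳᵢ
vertical leg | 2880.00 | 9.00 | 80.00 | 25920.00 | 230400.00
horizontal leg | 4480.00 | 88.00 | 16.00 | 394240.00 | 71680.00
gusset | 504.00 | 30.00 | 41.33 | 15120.00 | 20832.00
Σ | 7864.00 |  |  | 435280.00 | 322912.00
x_c = 435280.00 / 7864.00 = 55.35 mm
y_c = 322912.00 / 7864.00 = 41.06 mm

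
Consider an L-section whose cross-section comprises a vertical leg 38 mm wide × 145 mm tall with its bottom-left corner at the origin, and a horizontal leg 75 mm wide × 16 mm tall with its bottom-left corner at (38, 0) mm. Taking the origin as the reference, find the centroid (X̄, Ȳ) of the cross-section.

vertical leg: A = 38 × 145 = 5510.00, centroid at (19.00, 72.50).
horizontal leg: A = 75 × 16 = 1200.00, centroid at (75.50, 8.00).
ΣA = 6710.00 mm²
ΣAX̄ = (5510.00)(19.00) + (1200.00)(75.50) = 195290.00 mm³
ΣAȲ = (5510.00)(72.50) + (1200.00)(8.00) = 409075.00 mm³
X̄ = 195290.00 / 6710.00 = 29.10 mm
Ȳ = 409075.00 / 6710.00 = 60.96 mm

X̄ = 29.10 mm, Ȳ = 60.96 mm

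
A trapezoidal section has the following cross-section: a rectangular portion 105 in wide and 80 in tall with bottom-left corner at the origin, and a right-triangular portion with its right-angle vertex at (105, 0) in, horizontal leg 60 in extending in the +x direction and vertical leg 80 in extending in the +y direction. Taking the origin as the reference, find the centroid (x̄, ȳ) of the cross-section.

Part | A | x̄ᵢ | ȳᵢ | A·x̄ᵢ | A·ȳᵢ
rectangular portion | 8400.00 | 52.50 | 40.00 | 441000.00 | 336000.00
triangular portion | 2400.00 | 125.00 | 26.67 | 300000.00 | 64000.00
Σ | 10800.00 |  |  | 741000.00 | 400000.00
x̄ = 741000.00 / 10800.00 = 68.61 in
ȳ = 400000.00 / 10800.00 = 37.04 in

x̄ = 68.61 in, ȳ = 37.04 in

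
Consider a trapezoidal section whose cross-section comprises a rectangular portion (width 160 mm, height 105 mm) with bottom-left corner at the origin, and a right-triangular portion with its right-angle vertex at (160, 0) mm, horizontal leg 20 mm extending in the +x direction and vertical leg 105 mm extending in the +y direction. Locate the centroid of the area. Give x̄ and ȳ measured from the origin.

x̄ = 85.10 mm, ȳ = 51.47 mm

rectangular portion: A = 160 × 105 = 16800.00, centroid at (80.00, 52.50).
triangular portion: A = ½·20·105 = 1050.00, centroid at (166.67, 35.00).
ΣA = 17850.00 mm²
ΣAx̄ = (16800.00)(80.00) + (1050.00)(166.67) = 1519000.00 mm³
ΣAȳ = (16800.00)(52.50) + (1050.00)(35.00) = 918750.00 mm³
x̄ = 1519000.00 / 17850.00 = 85.10 mm
ȳ = 918750.00 / 17850.00 = 51.47 mm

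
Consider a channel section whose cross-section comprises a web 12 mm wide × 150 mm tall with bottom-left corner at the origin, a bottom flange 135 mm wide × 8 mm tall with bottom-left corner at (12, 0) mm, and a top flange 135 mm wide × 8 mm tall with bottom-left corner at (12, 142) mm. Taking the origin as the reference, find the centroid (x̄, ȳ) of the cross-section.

web: A = 12 × 150 = 1800.00, centroid at (6.00, 75.00).
bottom flange: A = 135 × 8 = 1080.00, centroid at (79.50, 4.00).
top flange: A = 135 × 8 = 1080.00, centroid at (79.50, 146.00).
ΣA = 3960.00 mm²
ΣAx̄ = (1800.00)(6.00) + (1080.00)(79.50) + (1080.00)(79.50) = 182520.00 mm³
ΣAȳ = (1800.00)(75.00) + (1080.00)(4.00) + (1080.00)(146.00) = 297000.00 mm³
x̄ = 182520.00 / 3960.00 = 46.09 mm
ȳ = 297000.00 / 3960.00 = 75.00 mm

x̄ = 46.09 mm, ȳ = 75.00 mm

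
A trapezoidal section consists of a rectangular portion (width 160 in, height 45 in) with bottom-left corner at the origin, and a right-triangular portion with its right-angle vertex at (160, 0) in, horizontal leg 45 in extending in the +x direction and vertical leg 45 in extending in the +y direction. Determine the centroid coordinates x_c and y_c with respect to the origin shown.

x_c = 91.71 in, y_c = 21.58 in

rectangular portion: A = 160 × 45 = 7200.00, centroid at (80.00, 22.50).
triangular portion: A = ½·45·45 = 1012.50, centroid at (175.00, 15.00).
ΣA = 8212.50 in²
ΣAx_c = (7200.00)(80.00) + (1012.50)(175.00) = 753187.50 in³
ΣAy_c = (7200.00)(22.50) + (1012.50)(15.00) = 177187.50 in³
x_c = 753187.50 / 8212.50 = 91.71 in
y_c = 177187.50 / 8212.50 = 21.58 in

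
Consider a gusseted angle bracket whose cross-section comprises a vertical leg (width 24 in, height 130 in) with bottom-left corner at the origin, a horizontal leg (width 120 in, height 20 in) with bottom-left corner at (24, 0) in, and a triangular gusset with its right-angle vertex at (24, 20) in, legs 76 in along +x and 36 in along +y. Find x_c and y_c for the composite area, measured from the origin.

x_c = 44.50 in, y_c = 39.28 in

Part | A | x̄ᵢ | ȳᵢ | A·x̄ᵢ | A·ȳᵢ
vertical leg | 3120.00 | 12.00 | 65.00 | 37440.00 | 202800.00
horizontal leg | 2400.00 | 84.00 | 10.00 | 201600.00 | 24000.00
gusset | 1368.00 | 49.33 | 32.00 | 67488.00 | 43776.00
Σ | 6888.00 |  |  | 306528.00 | 270576.00
x_c = 306528.00 / 6888.00 = 44.50 in
y_c = 270576.00 / 6888.00 = 39.28 in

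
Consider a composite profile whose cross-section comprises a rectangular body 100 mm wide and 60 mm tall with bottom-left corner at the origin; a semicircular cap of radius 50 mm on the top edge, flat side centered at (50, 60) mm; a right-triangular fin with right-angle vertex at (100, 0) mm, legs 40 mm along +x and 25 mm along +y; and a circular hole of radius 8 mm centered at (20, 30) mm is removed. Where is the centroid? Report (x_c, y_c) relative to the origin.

x_c = 53.69 mm, y_c = 48.61 mm

Part | A | x̄ᵢ | ȳᵢ | A·x̄ᵢ | A·ȳᵢ
rectangular body | 6000.00 | 50.00 | 30.00 | 300000.00 | 180000.00
semicircular top | 3926.99 | 50.00 | 81.22 | 196349.54 | 318952.78
triangular fin | 500.00 | 113.33 | 8.33 | 56666.67 | 4166.67
hole | -201.06 | 20.00 | 30.00 | -4021.24 | -6031.86
Σ | 10225.93 |  |  | 548994.97 | 497087.59
x_c = 548994.97 / 10225.93 = 53.69 mm
y_c = 497087.59 / 10225.93 = 48.61 mm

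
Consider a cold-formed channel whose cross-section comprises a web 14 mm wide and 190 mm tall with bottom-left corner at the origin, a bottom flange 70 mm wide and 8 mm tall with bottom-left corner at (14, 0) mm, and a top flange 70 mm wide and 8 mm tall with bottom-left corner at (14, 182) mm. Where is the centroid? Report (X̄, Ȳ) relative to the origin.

web: A = 14 × 190 = 2660.00, centroid at (7.00, 95.00).
bottom flange: A = 70 × 8 = 560.00, centroid at (49.00, 4.00).
top flange: A = 70 × 8 = 560.00, centroid at (49.00, 186.00).
ΣA = 3780.00 mm², ΣAX̄ = 73500.00 mm³, ΣAȲ = 359100.00 mm³.
X̄ = 73500.00/3780.00 = 19.44 mm; Ȳ = 359100.00/3780.00 = 95.00 mm.

X̄ = 19.44 mm, Ȳ = 95.00 mm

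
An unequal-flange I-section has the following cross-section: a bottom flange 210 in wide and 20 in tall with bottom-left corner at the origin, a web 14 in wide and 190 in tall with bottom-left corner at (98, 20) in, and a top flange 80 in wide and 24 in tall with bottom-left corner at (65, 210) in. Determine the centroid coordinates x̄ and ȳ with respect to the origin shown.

Part | A | x̄ᵢ | ȳᵢ | A·x̄ᵢ | A·ȳᵢ
bottom flange | 4200.00 | 105.00 | 10.00 | 441000.00 | 42000.00
web | 2660.00 | 105.00 | 115.00 | 279300.00 | 305900.00
top flange | 1920.00 | 105.00 | 222.00 | 201600.00 | 426240.00
Σ | 8780.00 |  |  | 921900.00 | 774140.00
x̄ = 921900.00 / 8780.00 = 105.00 in
ȳ = 774140.00 / 8780.00 = 88.17 in

x̄ = 105.00 in, ȳ = 88.17 in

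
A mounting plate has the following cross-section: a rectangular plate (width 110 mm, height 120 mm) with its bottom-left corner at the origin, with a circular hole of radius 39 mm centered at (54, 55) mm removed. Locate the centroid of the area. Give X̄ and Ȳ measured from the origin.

X̄ = 55.57 mm, Ȳ = 62.84 mm

Part | A | x̄ᵢ | ȳᵢ | A·x̄ᵢ | A·ȳᵢ
plate | 13200.00 | 55.00 | 60.00 | 726000.00 | 792000.00
hole | -4778.36 | 54.00 | 55.00 | -258031.57 | -262809.93
Σ | 8421.64 |  |  | 467968.43 | 529190.07
X̄ = 467968.43 / 8421.64 = 55.57 mm
Ȳ = 529190.07 / 8421.64 = 62.84 mm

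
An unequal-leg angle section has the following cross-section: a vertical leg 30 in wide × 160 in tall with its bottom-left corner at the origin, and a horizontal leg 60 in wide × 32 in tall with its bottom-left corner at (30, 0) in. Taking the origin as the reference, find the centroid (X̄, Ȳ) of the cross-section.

X̄ = 27.86 in, Ȳ = 61.71 in

vertical leg: A = 30 × 160 = 4800.00, centroid at (15.00, 80.00).
horizontal leg: A = 60 × 32 = 1920.00, centroid at (60.00, 16.00).
ΣA = 6720.00 in², ΣAX̄ = 187200.00 in³, ΣAȲ = 414720.00 in³.
X̄ = 187200.00/6720.00 = 27.86 in; Ȳ = 414720.00/6720.00 = 61.71 in.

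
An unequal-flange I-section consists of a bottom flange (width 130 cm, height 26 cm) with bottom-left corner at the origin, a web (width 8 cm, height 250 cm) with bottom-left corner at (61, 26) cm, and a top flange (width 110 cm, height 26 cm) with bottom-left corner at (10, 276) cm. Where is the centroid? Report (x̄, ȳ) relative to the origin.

bottom flange: A = 130 × 26 = 3380.00, centroid at (65.00, 13.00).
web: A = 8 × 250 = 2000.00, centroid at (65.00, 151.00).
top flange: A = 110 × 26 = 2860.00, centroid at (65.00, 289.00).
ΣA = 8240.00 cm², ΣAx̄ = 535600.00 cm³, ΣAȳ = 1172480.00 cm³.
x̄ = 535600.00/8240.00 = 65.00 cm; ȳ = 1172480.00/8240.00 = 142.29 cm.

x̄ = 65.00 cm, ȳ = 142.29 cm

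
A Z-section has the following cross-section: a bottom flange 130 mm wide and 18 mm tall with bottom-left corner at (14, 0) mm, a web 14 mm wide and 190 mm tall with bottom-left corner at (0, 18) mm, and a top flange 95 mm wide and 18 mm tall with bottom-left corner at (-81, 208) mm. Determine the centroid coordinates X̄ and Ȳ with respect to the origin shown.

X̄ = 21.79 mm, Ȳ = 103.24 mm

bottom flange: A = 130 × 18 = 2340.00, centroid at (79.00, 9.00).
web: A = 14 × 190 = 2660.00, centroid at (7.00, 113.00).
top flange: A = 95 × 18 = 1710.00, centroid at (-33.50, 217.00).
ΣA = 6710.00 mm²
ΣAX̄ = (2340.00)(79.00) + (2660.00)(7.00) + (1710.00)(-33.50) = 146195.00 mm³
ΣAȲ = (2340.00)(9.00) + (2660.00)(113.00) + (1710.00)(217.00) = 692710.00 mm³
X̄ = 146195.00 / 6710.00 = 21.79 mm
Ȳ = 692710.00 / 6710.00 = 103.24 mm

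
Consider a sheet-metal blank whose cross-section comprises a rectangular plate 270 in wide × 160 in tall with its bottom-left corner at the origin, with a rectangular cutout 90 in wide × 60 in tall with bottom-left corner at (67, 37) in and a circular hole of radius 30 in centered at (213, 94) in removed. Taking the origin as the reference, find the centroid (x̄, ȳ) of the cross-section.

x̄ = 132.25 in, ȳ = 80.88 in

Part | A | x̄ᵢ | ȳᵢ | A·x̄ᵢ | A·ȳᵢ
plate | 43200.00 | 135.00 | 80.00 | 5832000.00 | 3456000.00
hole 1 | -5400.00 | 112.00 | 67.00 | -604800.00 | -361800.00
hole 2 | -2827.43 | 213.00 | 94.00 | -602243.31 | -265778.74
Σ | 34972.57 |  |  | 4624956.69 | 2828421.26
x̄ = 4624956.69 / 34972.57 = 132.25 in
ȳ = 2828421.26 / 34972.57 = 80.88 in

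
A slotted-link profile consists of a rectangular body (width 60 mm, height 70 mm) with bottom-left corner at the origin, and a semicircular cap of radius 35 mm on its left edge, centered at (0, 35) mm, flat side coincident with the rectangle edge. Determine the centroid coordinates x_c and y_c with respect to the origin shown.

Part | A | x̄ᵢ | ȳᵢ | A·x̄ᵢ | A·ȳᵢ
rectangular body | 4200.00 | 30.00 | 35.00 | 126000.00 | 147000.00
semicircular end | 1924.23 | -14.85 | 35.00 | -28583.33 | 67347.89
Σ | 6124.23 |  |  | 97416.67 | 214347.89
x_c = 97416.67 / 6124.23 = 15.91 mm
y_c = 214347.89 / 6124.23 = 35.00 mm

x_c = 15.91 mm, y_c = 35.00 mm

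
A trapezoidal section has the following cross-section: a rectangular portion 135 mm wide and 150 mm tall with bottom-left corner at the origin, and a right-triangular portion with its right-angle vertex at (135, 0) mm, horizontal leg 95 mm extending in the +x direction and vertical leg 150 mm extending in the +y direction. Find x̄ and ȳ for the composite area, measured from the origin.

x̄ = 93.31 mm, ȳ = 68.49 mm

rectangular portion: A = 135 × 150 = 20250.00, centroid at (67.50, 75.00).
triangular portion: A = ½·95·150 = 7125.00, centroid at (166.67, 50.00).
ΣA = 27375.00 mm²
ΣAx̄ = (20250.00)(67.50) + (7125.00)(166.67) = 2554375.00 mm³
ΣAȳ = (20250.00)(75.00) + (7125.00)(50.00) = 1875000.00 mm³
x̄ = 2554375.00 / 27375.00 = 93.31 mm
ȳ = 1875000.00 / 27375.00 = 68.49 mm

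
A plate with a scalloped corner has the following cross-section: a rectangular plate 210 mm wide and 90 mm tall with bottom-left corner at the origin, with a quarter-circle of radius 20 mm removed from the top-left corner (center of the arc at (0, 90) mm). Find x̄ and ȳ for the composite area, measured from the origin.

plate: A = 210 × 90 = 18900.00, centroid at (105.00, 45.00).
removed quarter-circle: A = −¼π·20² = -314.16, centroid at (8.49, 81.51).
ΣA = 18585.84 mm², ΣAx̄ = 1981833.33 mm³, ΣAȳ = 824892.33 mm³.
x̄ = 1981833.33/18585.84 = 106.63 mm; ȳ = 824892.33/18585.84 = 44.38 mm.

x̄ = 106.63 mm, ȳ = 44.38 mm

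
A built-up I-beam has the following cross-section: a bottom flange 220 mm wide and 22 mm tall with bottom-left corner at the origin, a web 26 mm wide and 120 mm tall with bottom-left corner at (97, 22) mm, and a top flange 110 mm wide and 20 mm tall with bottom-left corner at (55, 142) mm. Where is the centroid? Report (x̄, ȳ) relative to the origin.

x̄ = 110.00 mm, ȳ = 63.33 mm

bottom flange: A = 220 × 22 = 4840.00, centroid at (110.00, 11.00).
web: A = 26 × 120 = 3120.00, centroid at (110.00, 82.00).
top flange: A = 110 × 20 = 2200.00, centroid at (110.00, 152.00).
ΣA = 10160.00 mm², ΣAx̄ = 1117600.00 mm³, ΣAȳ = 643480.00 mm³.
x̄ = 1117600.00/10160.00 = 110.00 mm; ȳ = 643480.00/10160.00 = 63.33 mm.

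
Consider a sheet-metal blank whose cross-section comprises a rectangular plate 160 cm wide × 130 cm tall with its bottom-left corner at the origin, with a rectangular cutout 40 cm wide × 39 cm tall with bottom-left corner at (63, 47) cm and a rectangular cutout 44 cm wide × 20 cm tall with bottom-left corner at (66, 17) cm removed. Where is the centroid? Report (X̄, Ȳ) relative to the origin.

X̄ = 79.36 cm, Ȳ = 66.69 cm

plate: A = 160 × 130 = 20800.00, centroid at (80.00, 65.00).
hole 1: A = −(40 × 39) = -1560.00, centroid at (83.00, 66.50).
hole 2: A = −(44 × 20) = -880.00, centroid at (88.00, 27.00).
ΣA = 18360.00 cm², ΣAX̄ = 1457080.00 cm³, ΣAȲ = 1224500.00 cm³.
X̄ = 1457080.00/18360.00 = 79.36 cm; Ȳ = 1224500.00/18360.00 = 66.69 cm.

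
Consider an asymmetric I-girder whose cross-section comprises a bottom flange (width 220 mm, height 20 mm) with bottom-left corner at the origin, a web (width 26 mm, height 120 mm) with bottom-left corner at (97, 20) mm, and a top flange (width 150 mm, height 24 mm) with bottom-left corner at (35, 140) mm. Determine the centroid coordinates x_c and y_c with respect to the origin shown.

x_c = 110.00 mm, y_c = 75.61 mm

bottom flange: A = 220 × 20 = 4400.00, centroid at (110.00, 10.00).
web: A = 26 × 120 = 3120.00, centroid at (110.00, 80.00).
top flange: A = 150 × 24 = 3600.00, centroid at (110.00, 152.00).
ΣA = 11120.00 mm²
ΣAx_c = (4400.00)(110.00) + (3120.00)(110.00) + (3600.00)(110.00) = 1223200.00 mm³
ΣAy_c = (4400.00)(10.00) + (3120.00)(80.00) + (3600.00)(152.00) = 840800.00 mm³
x_c = 1223200.00 / 11120.00 = 110.00 mm
y_c = 840800.00 / 11120.00 = 75.61 mm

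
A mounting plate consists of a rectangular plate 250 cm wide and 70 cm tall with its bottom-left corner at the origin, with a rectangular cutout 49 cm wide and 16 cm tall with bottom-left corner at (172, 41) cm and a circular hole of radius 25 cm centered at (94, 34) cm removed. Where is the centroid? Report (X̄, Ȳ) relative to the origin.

X̄ = 125.33 cm, Ȳ = 34.39 cm

plate: A = 250 × 70 = 17500.00, centroid at (125.00, 35.00).
hole 1: A = −(49 × 16) = -784.00, centroid at (196.50, 49.00).
hole 2: A = −π·25² = -1963.50, centroid at (94.00, 34.00).
ΣA = 14752.50 cm², ΣAX̄ = 1848875.43 cm³, ΣAȲ = 507325.16 cm³.
X̄ = 1848875.43/14752.50 = 125.33 cm; Ȳ = 507325.16/14752.50 = 34.39 cm.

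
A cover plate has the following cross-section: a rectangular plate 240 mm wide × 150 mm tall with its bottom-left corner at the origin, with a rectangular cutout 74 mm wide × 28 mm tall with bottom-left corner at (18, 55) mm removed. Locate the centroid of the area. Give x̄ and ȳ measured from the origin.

x̄ = 123.97 mm, ȳ = 75.37 mm

plate: A = 240 × 150 = 36000.00, centroid at (120.00, 75.00).
hole: A = −(74 × 28) = -2072.00, centroid at (55.00, 69.00).
ΣA = 33928.00 mm², ΣAx̄ = 4206040.00 mm³, ΣAȳ = 2557032.00 mm³.
x̄ = 4206040.00/33928.00 = 123.97 mm; ȳ = 2557032.00/33928.00 = 75.37 mm.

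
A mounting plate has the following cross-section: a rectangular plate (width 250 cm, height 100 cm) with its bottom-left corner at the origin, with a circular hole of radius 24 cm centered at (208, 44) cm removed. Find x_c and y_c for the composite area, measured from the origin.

x_c = 118.52 cm, y_c = 50.47 cm

Part | A | x̄ᵢ | ȳᵢ | A·x̄ᵢ | A·ȳᵢ
plate | 25000.00 | 125.00 | 50.00 | 3125000.00 | 1250000.00
hole | -1809.56 | 208.00 | 44.00 | -376387.93 | -79620.52
Σ | 23190.44 |  |  | 2748612.07 | 1170379.48
x_c = 2748612.07 / 23190.44 = 118.52 cm
y_c = 1170379.48 / 23190.44 = 50.47 cm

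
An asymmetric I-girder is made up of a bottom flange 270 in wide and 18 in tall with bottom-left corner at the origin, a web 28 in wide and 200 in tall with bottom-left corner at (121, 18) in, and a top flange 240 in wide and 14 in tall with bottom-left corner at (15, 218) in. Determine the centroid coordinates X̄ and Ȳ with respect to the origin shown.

X̄ = 135.00 in, Ȳ = 105.68 in

bottom flange: A = 270 × 18 = 4860.00, centroid at (135.00, 9.00).
web: A = 28 × 200 = 5600.00, centroid at (135.00, 118.00).
top flange: A = 240 × 14 = 3360.00, centroid at (135.00, 225.00).
ΣA = 13820.00 in²
ΣAX̄ = (4860.00)(135.00) + (5600.00)(135.00) + (3360.00)(135.00) = 1865700.00 in³
ΣAȲ = (4860.00)(9.00) + (5600.00)(118.00) + (3360.00)(225.00) = 1460540.00 in³
X̄ = 1865700.00 / 13820.00 = 135.00 in
Ȳ = 1460540.00 / 13820.00 = 105.68 in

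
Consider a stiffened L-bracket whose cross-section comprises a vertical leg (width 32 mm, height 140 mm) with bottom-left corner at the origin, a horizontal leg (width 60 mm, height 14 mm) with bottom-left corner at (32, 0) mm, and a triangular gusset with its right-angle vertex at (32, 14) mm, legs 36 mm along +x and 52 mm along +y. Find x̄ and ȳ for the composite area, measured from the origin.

vertical leg: A = 32 × 140 = 4480.00, centroid at (16.00, 70.00).
horizontal leg: A = 60 × 14 = 840.00, centroid at (62.00, 7.00).
gusset: A = ½·36·52 = 936.00, centroid at (44.00, 31.33).
ΣA = 6256.00 mm²
ΣAx̄ = (4480.00)(16.00) + (840.00)(62.00) + (936.00)(44.00) = 164944.00 mm³
ΣAȳ = (4480.00)(70.00) + (840.00)(7.00) + (936.00)(31.33) = 348808.00 mm³
x̄ = 164944.00 / 6256.00 = 26.37 mm
ȳ = 348808.00 / 6256.00 = 55.76 mm

x̄ = 26.37 mm, ȳ = 55.76 mm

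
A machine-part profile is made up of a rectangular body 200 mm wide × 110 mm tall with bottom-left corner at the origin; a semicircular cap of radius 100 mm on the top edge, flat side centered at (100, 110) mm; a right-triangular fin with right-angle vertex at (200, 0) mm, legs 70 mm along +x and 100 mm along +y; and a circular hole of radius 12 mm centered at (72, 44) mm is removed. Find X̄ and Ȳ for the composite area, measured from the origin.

Part | A | x̄ᵢ | ȳᵢ | A·x̄ᵢ | A·ȳᵢ
rectangular body | 22000.00 | 100.00 | 55.00 | 2200000.00 | 1210000.00
semicircular top | 15707.96 | 100.00 | 152.44 | 1570796.33 | 2394542.63
triangular fin | 3500.00 | 223.33 | 33.33 | 781666.67 | 116666.67
hole | -452.39 | 72.00 | 44.00 | -32572.03 | -19905.13
Σ | 40755.57 |  |  | 4519890.96 | 3701304.16
X̄ = 4519890.96 / 40755.57 = 110.90 mm
Ȳ = 3701304.16 / 40755.57 = 90.82 mm

X̄ = 110.90 mm, Ȳ = 90.82 mm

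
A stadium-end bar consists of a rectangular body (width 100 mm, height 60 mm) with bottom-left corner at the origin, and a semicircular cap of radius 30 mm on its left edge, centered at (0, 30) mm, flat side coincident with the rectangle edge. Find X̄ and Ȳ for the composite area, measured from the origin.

Part | A | x̄ᵢ | ȳᵢ | A·x̄ᵢ | A·ȳᵢ
rectangular body | 6000.00 | 50.00 | 30.00 | 300000.00 | 180000.00
semicircular end | 1413.72 | -12.73 | 30.00 | -18000.00 | 42411.50
Σ | 7413.72 |  |  | 282000.00 | 222411.50
X̄ = 282000.00 / 7413.72 = 38.04 mm
Ȳ = 222411.50 / 7413.72 = 30.00 mm

X̄ = 38.04 mm, Ȳ = 30.00 mm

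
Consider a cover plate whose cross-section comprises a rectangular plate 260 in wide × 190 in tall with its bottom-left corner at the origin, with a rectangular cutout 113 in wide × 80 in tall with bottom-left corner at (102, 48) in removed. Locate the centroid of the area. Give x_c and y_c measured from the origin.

x_c = 123.62 in, y_c = 96.57 in

Part | A | x̄ᵢ | ȳᵢ | A·x̄ᵢ | A·ȳᵢ
plate | 49400.00 | 130.00 | 95.00 | 6422000.00 | 4693000.00
hole | -9040.00 | 158.50 | 88.00 | -1432840.00 | -795520.00
Σ | 40360.00 |  |  | 4989160.00 | 3897480.00
x_c = 4989160.00 / 40360.00 = 123.62 in
y_c = 3897480.00 / 40360.00 = 96.57 in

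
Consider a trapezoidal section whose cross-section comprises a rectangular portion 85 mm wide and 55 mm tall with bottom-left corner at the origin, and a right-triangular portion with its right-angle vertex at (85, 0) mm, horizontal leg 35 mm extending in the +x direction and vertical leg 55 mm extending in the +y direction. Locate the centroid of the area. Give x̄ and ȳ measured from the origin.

x̄ = 51.75 mm, ȳ = 25.93 mm

rectangular portion: A = 85 × 55 = 4675.00, centroid at (42.50, 27.50).
triangular portion: A = ½·35·55 = 962.50, centroid at (96.67, 18.33).
ΣA = 5637.50 mm²
ΣAx̄ = (4675.00)(42.50) + (962.50)(96.67) = 291729.17 mm³
ΣAȳ = (4675.00)(27.50) + (962.50)(18.33) = 146208.33 mm³
x̄ = 291729.17 / 5637.50 = 51.75 mm
ȳ = 146208.33 / 5637.50 = 25.93 mm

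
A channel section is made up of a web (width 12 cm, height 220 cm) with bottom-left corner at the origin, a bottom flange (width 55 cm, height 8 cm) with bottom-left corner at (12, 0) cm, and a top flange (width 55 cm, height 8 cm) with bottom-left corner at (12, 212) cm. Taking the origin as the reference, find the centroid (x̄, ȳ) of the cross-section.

x̄ = 14.38 cm, ȳ = 110.00 cm

web: A = 12 × 220 = 2640.00, centroid at (6.00, 110.00).
bottom flange: A = 55 × 8 = 440.00, centroid at (39.50, 4.00).
top flange: A = 55 × 8 = 440.00, centroid at (39.50, 216.00).
ΣA = 3520.00 cm²
ΣAx̄ = (2640.00)(6.00) + (440.00)(39.50) + (440.00)(39.50) = 50600.00 cm³
ΣAȳ = (2640.00)(110.00) + (440.00)(4.00) + (440.00)(216.00) = 387200.00 cm³
x̄ = 50600.00 / 3520.00 = 14.38 cm
ȳ = 387200.00 / 3520.00 = 110.00 cm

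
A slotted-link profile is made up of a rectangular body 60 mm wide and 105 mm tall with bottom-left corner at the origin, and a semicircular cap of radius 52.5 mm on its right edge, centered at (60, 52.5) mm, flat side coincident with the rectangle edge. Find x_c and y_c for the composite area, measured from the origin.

x_c = 51.29 mm, y_c = 52.50 mm

Part | A | x̄ᵢ | ȳᵢ | A·x̄ᵢ | A·ȳᵢ
rectangular body | 6300.00 | 30.00 | 52.50 | 189000.00 | 330750.00
semicircular end | 4329.51 | 82.28 | 52.50 | 356239.19 | 227299.14
Σ | 10629.51 |  |  | 545239.19 | 558049.14
x_c = 545239.19 / 10629.51 = 51.29 mm
y_c = 558049.14 / 10629.51 = 52.50 mm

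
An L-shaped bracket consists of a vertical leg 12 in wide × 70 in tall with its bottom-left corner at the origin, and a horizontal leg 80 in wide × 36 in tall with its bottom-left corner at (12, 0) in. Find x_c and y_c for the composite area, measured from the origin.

x_c = 41.61 in, y_c = 21.84 in

Part | A | x̄ᵢ | ȳᵢ | A·x̄ᵢ | A·ȳᵢ
vertical leg | 840.00 | 6.00 | 35.00 | 5040.00 | 29400.00
horizontal leg | 2880.00 | 52.00 | 18.00 | 149760.00 | 51840.00
Σ | 3720.00 |  |  | 154800.00 | 81240.00
x_c = 154800.00 / 3720.00 = 41.61 in
y_c = 81240.00 / 3720.00 = 21.84 in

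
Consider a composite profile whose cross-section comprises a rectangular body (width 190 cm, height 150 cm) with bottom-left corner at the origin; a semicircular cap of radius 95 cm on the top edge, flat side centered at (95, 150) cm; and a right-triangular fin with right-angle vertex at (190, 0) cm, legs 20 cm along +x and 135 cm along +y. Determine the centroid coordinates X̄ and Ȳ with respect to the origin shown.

rectangular body: A = 190 × 150 = 28500.00, centroid at (95.00, 75.00).
semicircular top: A = ½π·95² = 14176.44, centroid at (95.00, 190.32).
triangular fin: A = ½·20·135 = 1350.00, centroid at (196.67, 45.00).
ΣA = 44026.44 cm²
ΣAX̄ = (28500.00)(95.00) + (14176.44)(95.00) + (1350.00)(196.67) = 4319761.50 cm³
ΣAȲ = (28500.00)(75.00) + (14176.44)(190.32) + (1350.00)(45.00) = 4896298.86 cm³
X̄ = 4319761.50 / 44026.44 = 98.12 cm
Ȳ = 4896298.86 / 44026.44 = 111.21 cm

X̄ = 98.12 cm, Ȳ = 111.21 cm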